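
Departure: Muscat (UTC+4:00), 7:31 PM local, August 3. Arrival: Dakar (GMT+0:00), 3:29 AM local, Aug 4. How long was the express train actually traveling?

Departure in UTC: 7:31 PM − 4:00 = 3:31 PM on Aug 3.
Arrival is already UTC: 3:29 AM on Aug 4.
Elapsed = 3:29 AM − 3:31 PM (+1 day) = 11 hours 58 minutes.

11 hours 58 minutes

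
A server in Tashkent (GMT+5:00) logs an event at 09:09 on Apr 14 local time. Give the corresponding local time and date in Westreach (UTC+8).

In UTC: 09:09 − 5:00 = 04:09 on Apr 14.
Westreach is UTC+8:00: 04:09 + 8:00 = 12:09 on Apr 14.

12:09 on April 14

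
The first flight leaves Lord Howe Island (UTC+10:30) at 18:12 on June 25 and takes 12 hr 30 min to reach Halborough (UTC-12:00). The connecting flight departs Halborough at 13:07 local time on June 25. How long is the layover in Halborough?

4 hours 55 minutes

Convert departure to UTC: 18:12 − 10:30 = 07:42 UTC on Jun 25.
Add 12 hours 30 minutes flight time → 20:12 UTC.
Halborough is UTC−12:00, so local arrival = 20:12 − 12:00 = 08:12 on Jun 25.
Layover = 13:07 − 08:12 = 4 hours 55 minutes.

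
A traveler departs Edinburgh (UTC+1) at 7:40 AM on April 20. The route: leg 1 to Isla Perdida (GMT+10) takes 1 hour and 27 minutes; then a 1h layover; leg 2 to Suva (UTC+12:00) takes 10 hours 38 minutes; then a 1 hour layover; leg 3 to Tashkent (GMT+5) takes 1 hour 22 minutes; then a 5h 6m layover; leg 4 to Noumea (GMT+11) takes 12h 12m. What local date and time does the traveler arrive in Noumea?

2:25 AM on Apr 22

Convert departure to UTC: 7:40 AM − 1:00 = 6:40 AM UTC on Apr 20.
Add 1 hour and 27 minutes leg 1 → 8:07 AM UTC.
Add 1 hour layover in Isla Perdida → 9:07 AM UTC.
Add 10 hours 38 minutes leg 2 → 7:45 PM UTC.
Add 1 hour layover in Suva → 8:45 PM UTC.
Add 1 hour 22 minutes leg 3 → 10:07 PM UTC.
Add 5 hours and 6 minutes layover in Tashkent → 3:13 AM UTC (Apr 21).
Add 12 hours and 12 minutes leg 4 → 3:25 PM UTC.
Noumea is UTC+11:00, so local arrival = 3:25 PM + 11:00 = 2:25 AM on Apr 22.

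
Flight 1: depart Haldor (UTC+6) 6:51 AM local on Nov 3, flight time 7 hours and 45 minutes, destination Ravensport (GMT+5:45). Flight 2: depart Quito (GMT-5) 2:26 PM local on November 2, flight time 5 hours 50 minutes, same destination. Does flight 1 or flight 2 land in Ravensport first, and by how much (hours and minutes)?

Flight 1 in UTC: 6:51 AM − 6:00 = 12:51 AM on Nov 3.
+7 hours and 45 minutes → arrive 8:36 AM UTC on Nov 3.
Flight 2 in UTC: 2:26 PM + 5:00 = 7:26 PM on Nov 2.
+5 hours 50 minutes → arrive 1:16 AM UTC on Nov 3.
Flight 2 lands earlier by 7 hours 20 minutes.

the second, by 7 hours 20 minutes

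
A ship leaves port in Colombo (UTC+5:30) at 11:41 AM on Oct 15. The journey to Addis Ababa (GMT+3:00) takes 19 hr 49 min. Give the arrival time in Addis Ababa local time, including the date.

5:00 AM on October 16

Addis Ababa is 2:30 behind Colombo.
After 19 hours 49 minutes it is 7:30 AM (Oct 16) in Colombo.
Shift by the zone difference: 7:30 AM − 2:30 = 5:00 AM on Oct 16 in Addis Ababa.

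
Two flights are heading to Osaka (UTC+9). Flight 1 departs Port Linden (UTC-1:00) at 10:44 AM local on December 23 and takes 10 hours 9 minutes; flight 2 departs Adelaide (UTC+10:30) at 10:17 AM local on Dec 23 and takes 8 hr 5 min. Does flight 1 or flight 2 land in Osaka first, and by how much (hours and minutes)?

the second, by 14 hours 1 minute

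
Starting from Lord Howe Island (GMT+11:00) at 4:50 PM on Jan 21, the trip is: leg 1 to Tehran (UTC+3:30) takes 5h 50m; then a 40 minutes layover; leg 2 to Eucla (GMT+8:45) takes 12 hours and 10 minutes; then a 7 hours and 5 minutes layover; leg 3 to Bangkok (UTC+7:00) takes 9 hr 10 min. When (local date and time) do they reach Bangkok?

11:45 PM on January 22

Convert departure to UTC: 4:50 PM − 11:00 = 5:50 AM UTC on Jan 21.
Add 5 hours 50 minutes leg 1 → 11:40 AM UTC.
Add 40 minutes layover in Tehran → 12:20 PM UTC.
Add 12 hours 10 minutes leg 2 → 12:30 AM UTC (Jan 22).
Add 7 hours 5 minutes layover in Eucla → 7:35 AM UTC.
Add 9 hours 10 minutes leg 3 → 4:45 PM UTC.
Bangkok is UTC+7:00, so local arrival = 4:45 PM + 7:00 = 11:45 PM on Jan 22.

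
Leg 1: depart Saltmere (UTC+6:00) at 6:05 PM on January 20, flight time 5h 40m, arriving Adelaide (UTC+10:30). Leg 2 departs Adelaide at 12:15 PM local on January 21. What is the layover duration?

8 hours

Convert departure to UTC: 6:05 PM − 6:00 = 12:05 PM UTC on Jan 20.
Add 5 hours and 40 minutes flight time → 5:45 PM UTC.
Adelaide is UTC+10:30, so local arrival = 5:45 PM + 10:30 = 4:15 AM on Jan 21.
Layover = 12:15 PM − 4:15 AM = 8 hours.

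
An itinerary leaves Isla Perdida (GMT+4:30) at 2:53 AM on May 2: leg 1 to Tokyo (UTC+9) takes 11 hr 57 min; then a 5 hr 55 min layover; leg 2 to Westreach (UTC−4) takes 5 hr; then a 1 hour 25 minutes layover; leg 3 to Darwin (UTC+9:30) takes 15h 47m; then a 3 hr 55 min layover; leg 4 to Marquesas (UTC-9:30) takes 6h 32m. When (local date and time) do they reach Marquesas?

3:24 PM on May 3

Convert departure to UTC: 2:53 AM − 4:30 = 10:23 PM UTC on May 1.
Add 11 hours 57 minutes leg 1 → 10:20 AM UTC (May 2).
Add 5 hours 55 minutes layover in Tokyo → 4:15 PM UTC.
Add 5 hours leg 2 → 9:15 PM UTC.
Add 1 hour and 25 minutes layover in Westreach → 10:40 PM UTC.
Add 15 hours 47 minutes leg 3 → 2:27 PM UTC (May 3).
Add 3 hours 55 minutes layover in Darwin → 6:22 PM UTC.
Add 6 hours and 32 minutes leg 4 → 12:54 AM UTC (May 4).
Marquesas is UTC−9:30, so local arrival = 12:54 AM − 9:30 = 3:24 PM on May 3.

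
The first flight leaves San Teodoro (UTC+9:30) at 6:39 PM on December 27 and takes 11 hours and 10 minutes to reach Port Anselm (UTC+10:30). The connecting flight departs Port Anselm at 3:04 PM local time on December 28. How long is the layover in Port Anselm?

Convert departure to UTC: 6:39 PM − 9:30 = 9:09 AM UTC on Dec 27.
Add 11 hours 10 minutes flight time → 8:19 PM UTC.
Port Anselm is UTC+10:30, so local arrival = 8:19 PM + 10:30 = 6:49 AM on Dec 28.
Layover = 3:04 PM − 6:49 AM = 8 hours 15 minutes.

8 hours 15 minutes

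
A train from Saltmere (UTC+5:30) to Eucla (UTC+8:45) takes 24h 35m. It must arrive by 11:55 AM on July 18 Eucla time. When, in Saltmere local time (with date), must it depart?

8:05 AM on July 17

Target arrival in UTC: 11:55 AM − 8:45 = 3:10 AM on Jul 18.
Subtract 24 hours and 35 minutes → departure 2:35 AM UTC on Jul 17.
Saltmere is UTC+5:30: 2:35 AM + 5:30 = 8:05 AM on Jul 17.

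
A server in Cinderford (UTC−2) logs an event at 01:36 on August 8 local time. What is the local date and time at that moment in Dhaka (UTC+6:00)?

09:36 on Aug 8

In UTC: 01:36 + 2:00 = 03:36 on Aug 8.
Dhaka is UTC+6:00: 03:36 + 6:00 = 09:36 on Aug 8.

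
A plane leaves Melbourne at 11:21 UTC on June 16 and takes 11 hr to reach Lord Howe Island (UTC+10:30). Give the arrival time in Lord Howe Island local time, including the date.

Departure is given in UTC: 11:21 on Jun 16.
Add 11 hours → 22:21 UTC.
Lord Howe Island is UTC+10:30: 22:21 + 10:30 = 08:51 on Jun 17.

08:51 on Jun 17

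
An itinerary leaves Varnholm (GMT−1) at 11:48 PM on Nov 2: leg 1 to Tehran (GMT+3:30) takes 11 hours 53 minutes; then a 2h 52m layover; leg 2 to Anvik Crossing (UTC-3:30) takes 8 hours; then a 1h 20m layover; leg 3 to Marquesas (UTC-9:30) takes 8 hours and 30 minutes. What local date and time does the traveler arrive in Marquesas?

11:53 PM on November 3

Convert departure to UTC: 11:48 PM + 1:00 = 12:48 AM UTC on Nov 3.
Add 11 hours and 53 minutes leg 1 → 12:41 PM UTC.
Add 2 hours and 52 minutes layover in Tehran → 3:33 PM UTC.
Add 8 hours leg 2 → 11:33 PM UTC.
Add 1 hour 20 minutes layover in Anvik Crossing → 12:53 AM UTC (Nov 4).
Add 8 hours and 30 minutes leg 3 → 9:23 AM UTC.
Marquesas is UTC−9:30, so local arrival = 9:23 AM − 9:30 = 11:53 PM on Nov 3.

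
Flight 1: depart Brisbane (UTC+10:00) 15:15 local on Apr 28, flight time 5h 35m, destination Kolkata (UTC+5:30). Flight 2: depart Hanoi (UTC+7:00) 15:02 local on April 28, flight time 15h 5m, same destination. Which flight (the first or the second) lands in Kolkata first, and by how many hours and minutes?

the first, by 12 hours 17 minutes

Flight 1 in UTC: 15:15 − 10:00 = 05:15 on Apr 28.
+5 hours 35 minutes → arrive 10:50 UTC on Apr 28.
Flight 2 in UTC: 15:02 − 7:00 = 08:02 on Apr 28.
+15 hours and 5 minutes → arrive 23:07 UTC on Apr 28.
Flight 1 lands earlier by 12 hours 17 minutes.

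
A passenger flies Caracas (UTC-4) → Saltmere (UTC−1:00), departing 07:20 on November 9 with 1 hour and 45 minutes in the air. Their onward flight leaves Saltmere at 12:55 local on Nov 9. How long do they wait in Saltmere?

50 minutes

Convert departure to UTC: 07:20 + 4:00 = 11:20 UTC on Nov 9.
Add 1 hour 45 minutes flight time → 13:05 UTC.
Saltmere is UTC−1:00, so local arrival = 13:05 − 1:00 = 12:05 on Nov 9.
Layover = 12:55 − 12:05 = 50 minutes.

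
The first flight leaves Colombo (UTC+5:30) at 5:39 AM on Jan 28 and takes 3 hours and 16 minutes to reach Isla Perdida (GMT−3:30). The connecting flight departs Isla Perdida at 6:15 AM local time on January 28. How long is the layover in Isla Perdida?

Convert departure to UTC: 5:39 AM − 5:30 = 12:09 AM UTC on Jan 28.
Add 3 hours 16 minutes flight time → 3:25 AM UTC.
Isla Perdida is UTC−3:30, so local arrival = 3:25 AM − 3:30 = 11:55 PM on Jan 27.
Layover = 6:15 AM − 11:55 PM (+1 day) = 6 hours 20 minutes.

6 hours 20 minutes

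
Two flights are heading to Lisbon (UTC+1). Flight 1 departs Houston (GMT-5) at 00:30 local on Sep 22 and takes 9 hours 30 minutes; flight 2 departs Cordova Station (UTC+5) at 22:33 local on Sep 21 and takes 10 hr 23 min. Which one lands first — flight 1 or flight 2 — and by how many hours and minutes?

the second, by 11 hours 4 minutes

Flight 1 in UTC: 00:30 + 5:00 = 05:30 on Sep 22.
+9 hours 30 minutes → arrive 15:00 UTC on Sep 22.
Flight 2 in UTC: 22:33 − 5:00 = 17:33 on Sep 21.
+10 hours and 23 minutes → arrive 03:56 UTC on Sep 22.
Flight 2 lands earlier by 11 hours 4 minutes.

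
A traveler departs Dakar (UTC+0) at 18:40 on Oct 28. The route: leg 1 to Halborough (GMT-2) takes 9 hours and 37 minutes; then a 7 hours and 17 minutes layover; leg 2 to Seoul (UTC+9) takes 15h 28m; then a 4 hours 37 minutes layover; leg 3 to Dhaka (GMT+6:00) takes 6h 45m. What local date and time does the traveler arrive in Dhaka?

Dakar is at UTC+0, so departure is already 18:40 UTC on Oct 28.
Add 9 hours and 37 minutes leg 1 → 04:17 UTC (Oct 29).
Add 7 hours and 17 minutes layover in Halborough → 11:34 UTC.
Add 15 hours 28 minutes leg 2 → 03:02 UTC (Oct 30).
Add 4 hours and 37 minutes layover in Seoul → 07:39 UTC.
Add 6 hours and 45 minutes leg 3 → 14:24 UTC.
Dhaka is UTC+6:00, so local arrival = 14:24 + 6:00 = 20:24 on Oct 30.

20:24 on Oct 30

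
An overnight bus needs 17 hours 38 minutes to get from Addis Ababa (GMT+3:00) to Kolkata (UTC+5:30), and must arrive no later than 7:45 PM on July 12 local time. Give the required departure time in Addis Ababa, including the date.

Target arrival in UTC: 7:45 PM − 5:30 = 2:15 PM on Jul 12.
Subtract 17 hours 38 minutes → departure 8:37 PM UTC on Jul 11.
Addis Ababa is UTC+3:00: 8:37 PM + 3:00 = 11:37 PM on Jul 11.

11:37 PM on July 11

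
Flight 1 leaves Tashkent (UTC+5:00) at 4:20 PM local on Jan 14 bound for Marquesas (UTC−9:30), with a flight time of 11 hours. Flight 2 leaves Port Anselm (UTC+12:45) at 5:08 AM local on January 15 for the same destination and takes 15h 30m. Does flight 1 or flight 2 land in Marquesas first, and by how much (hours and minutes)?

Flight 1 in UTC: 4:20 PM − 5:00 = 11:20 AM on Jan 14.
+11 hours → arrive 10:20 PM UTC on Jan 14.
Flight 2 in UTC: 5:08 AM − 12:45 = 4:23 PM on Jan 14.
+15 hours and 30 minutes → arrive 7:53 AM UTC on Jan 15.
Flight 1 lands earlier by 9 hours 33 minutes.

the first, by 9 hours 33 minutes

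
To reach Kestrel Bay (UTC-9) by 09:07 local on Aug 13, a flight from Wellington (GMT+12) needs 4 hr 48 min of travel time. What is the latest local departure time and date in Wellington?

01:19 on August 14

Target arrival in UTC: 09:07 + 9:00 = 18:07 on Aug 13.
Subtract 4 hours and 48 minutes → departure 13:19 UTC on Aug 13.
Wellington is UTC+12:00: 13:19 + 12:00 = 01:19 on Aug 14.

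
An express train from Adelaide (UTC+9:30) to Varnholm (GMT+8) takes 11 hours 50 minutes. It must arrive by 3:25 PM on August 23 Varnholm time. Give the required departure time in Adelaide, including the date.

Target arrival in UTC: 3:25 PM − 8:00 = 7:25 AM on Aug 23.
Subtract 11 hours and 50 minutes → departure 7:35 PM UTC on Aug 22.
Adelaide is UTC+9:30: 7:35 PM + 9:30 = 5:05 AM on Aug 23.

5:05 AM on August 23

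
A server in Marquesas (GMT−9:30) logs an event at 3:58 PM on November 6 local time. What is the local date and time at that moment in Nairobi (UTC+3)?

Nairobi is 12:30 ahead of Marquesas.
Shift by the zone difference: 3:58 PM + 12:30 = 4:28 AM on Nov 7 in Nairobi.

4:28 AM on November 7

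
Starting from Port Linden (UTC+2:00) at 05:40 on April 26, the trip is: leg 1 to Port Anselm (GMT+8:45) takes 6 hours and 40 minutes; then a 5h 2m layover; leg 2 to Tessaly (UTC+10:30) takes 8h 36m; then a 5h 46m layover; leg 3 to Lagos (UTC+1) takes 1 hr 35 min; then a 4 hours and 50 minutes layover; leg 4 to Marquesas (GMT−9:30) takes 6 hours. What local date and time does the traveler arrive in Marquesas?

08:39 on Apr 27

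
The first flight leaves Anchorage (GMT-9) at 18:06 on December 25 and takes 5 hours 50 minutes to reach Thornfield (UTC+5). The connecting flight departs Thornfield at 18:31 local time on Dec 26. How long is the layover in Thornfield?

4 hours 35 minutes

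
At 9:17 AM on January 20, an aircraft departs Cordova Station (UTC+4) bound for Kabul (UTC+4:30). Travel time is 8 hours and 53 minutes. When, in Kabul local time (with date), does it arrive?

6:40 PM on January 20

Convert departure to UTC: 9:17 AM − 4:00 = 5:17 AM UTC on Jan 20.
Add 8 hours and 53 minutes travel time → 2:10 PM UTC.
Kabul is UTC+4:30, so local arrival = 2:10 PM + 4:30 = 6:40 PM on Jan 20.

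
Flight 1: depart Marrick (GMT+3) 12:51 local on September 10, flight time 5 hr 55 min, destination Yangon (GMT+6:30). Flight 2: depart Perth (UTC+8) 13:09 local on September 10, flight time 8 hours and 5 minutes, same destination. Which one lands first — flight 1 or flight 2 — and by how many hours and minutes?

Flight 1 in UTC: 12:51 − 3:00 = 09:51 on Sep 10.
+5 hours 55 minutes → arrive 15:46 UTC on Sep 10.
Flight 2 in UTC: 13:09 − 8:00 = 05:09 on Sep 10.
+8 hours and 5 minutes → arrive 13:14 UTC on Sep 10.
Flight 2 lands earlier by 2 hours 32 minutes.

the second, by 2 hours 32 minutes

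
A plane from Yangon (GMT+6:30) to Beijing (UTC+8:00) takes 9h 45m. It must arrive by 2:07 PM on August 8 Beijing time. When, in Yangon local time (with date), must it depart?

Target arrival in UTC: 2:07 PM − 8:00 = 6:07 AM on Aug 8.
Subtract 9 hours and 45 minutes → departure 8:22 PM UTC on Aug 7.
Yangon is UTC+6:30: 8:22 PM + 6:30 = 2:52 AM on Aug 8.

2:52 AM on August 8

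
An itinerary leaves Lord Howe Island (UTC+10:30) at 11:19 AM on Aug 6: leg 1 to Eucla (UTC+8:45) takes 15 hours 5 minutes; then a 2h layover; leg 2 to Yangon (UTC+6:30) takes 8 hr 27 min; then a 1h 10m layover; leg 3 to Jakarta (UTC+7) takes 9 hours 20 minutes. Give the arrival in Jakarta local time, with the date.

Convert departure to UTC: 11:19 AM − 10:30 = 12:49 AM UTC on Aug 6.
Add 15 hours 5 minutes leg 1 → 3:54 PM UTC.
Add 2 hours layover in Eucla → 5:54 PM UTC.
Add 8 hours 27 minutes leg 2 → 2:21 AM UTC (Aug 7).
Add 1 hour and 10 minutes layover in Yangon → 3:31 AM UTC.
Add 9 hours and 20 minutes leg 3 → 12:51 PM UTC.
Jakarta is UTC+7:00, so local arrival = 12:51 PM + 7:00 = 7:51 PM on Aug 7.

7:51 PM on Aug 7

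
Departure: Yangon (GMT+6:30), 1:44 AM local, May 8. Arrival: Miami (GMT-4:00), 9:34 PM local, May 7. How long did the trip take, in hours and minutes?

Departure in UTC: 1:44 AM − 6:30 = 7:14 PM on May 7.
Arrival in UTC: 9:34 PM + 4:00 = 1:34 AM on May 8.
Elapsed = 1:34 AM − 7:14 PM (+1 day) = 6 hours 20 minutes.

6 hours 20 minutes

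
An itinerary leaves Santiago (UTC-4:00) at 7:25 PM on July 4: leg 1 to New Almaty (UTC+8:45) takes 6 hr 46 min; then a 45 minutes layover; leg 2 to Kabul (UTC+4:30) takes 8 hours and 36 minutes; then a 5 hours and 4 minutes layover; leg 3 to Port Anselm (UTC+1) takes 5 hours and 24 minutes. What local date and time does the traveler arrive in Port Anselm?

Convert departure to UTC: 7:25 PM + 4:00 = 11:25 PM UTC on Jul 4.
Add 6 hours and 46 minutes leg 1 → 6:11 AM UTC (Jul 5).
Add 45 minutes layover in New Almaty → 6:56 AM UTC.
Add 8 hours and 36 minutes leg 2 → 3:32 PM UTC.
Add 5 hours and 4 minutes layover in Kabul → 8:36 PM UTC.
Add 5 hours 24 minutes leg 3 → 2:00 AM UTC (Jul 6).
Port Anselm is UTC+1:00, so local arrival = 2:00 AM + 1:00 = 3:00 AM on Jul 6.

3:00 AM on July 6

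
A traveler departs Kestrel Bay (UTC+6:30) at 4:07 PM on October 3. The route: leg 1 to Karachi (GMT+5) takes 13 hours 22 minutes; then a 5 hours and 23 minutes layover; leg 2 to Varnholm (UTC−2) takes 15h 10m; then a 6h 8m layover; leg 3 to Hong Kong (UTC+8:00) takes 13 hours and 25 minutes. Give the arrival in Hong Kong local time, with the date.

Convert departure to UTC: 4:07 PM − 6:30 = 9:37 AM UTC on Oct 3.
Add 13 hours and 22 minutes leg 1 → 10:59 PM UTC.
Add 5 hours and 23 minutes layover in Karachi → 4:22 AM UTC (Oct 4).
Add 15 hours and 10 minutes leg 2 → 7:32 PM UTC.
Add 6 hours and 8 minutes layover in Varnholm → 1:40 AM UTC (Oct 5).
Add 13 hours 25 minutes leg 3 → 3:05 PM UTC.
Hong Kong is UTC+8:00, so local arrival = 3:05 PM + 8:00 = 11:05 PM on Oct 5.

11:05 PM on Oct 5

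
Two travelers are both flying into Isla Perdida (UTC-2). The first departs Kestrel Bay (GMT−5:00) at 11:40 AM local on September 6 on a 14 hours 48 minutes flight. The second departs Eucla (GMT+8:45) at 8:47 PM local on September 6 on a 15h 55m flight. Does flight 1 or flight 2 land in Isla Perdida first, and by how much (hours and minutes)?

the second, by 3 hours 31 minutes

Flight 1 in UTC: 11:40 AM + 5:00 = 4:40 PM on Sep 6.
+14 hours and 48 minutes → arrive 7:28 AM UTC on Sep 7.
Flight 2 in UTC: 8:47 PM − 8:45 = 12:02 PM on Sep 6.
+15 hours 55 minutes → arrive 3:57 AM UTC on Sep 7.
Flight 2 lands earlier by 3 hours 31 minutes.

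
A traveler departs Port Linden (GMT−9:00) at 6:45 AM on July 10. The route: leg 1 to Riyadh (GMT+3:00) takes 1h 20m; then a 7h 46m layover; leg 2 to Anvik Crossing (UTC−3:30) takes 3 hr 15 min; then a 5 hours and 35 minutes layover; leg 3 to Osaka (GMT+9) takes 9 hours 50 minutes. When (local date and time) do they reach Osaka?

Convert departure to UTC: 6:45 AM + 9:00 = 3:45 PM UTC on Jul 10.
Add 1 hour 20 minutes leg 1 → 5:05 PM UTC.
Add 7 hours and 46 minutes layover in Riyadh → 12:51 AM UTC (Jul 11).
Add 3 hours 15 minutes leg 2 → 4:06 AM UTC.
Add 5 hours and 35 minutes layover in Anvik Crossing → 9:41 AM UTC.
Add 9 hours 50 minutes leg 3 → 7:31 PM UTC.
Osaka is UTC+9:00, so local arrival = 7:31 PM + 9:00 = 4:31 AM on Jul 12.

4:31 AM on Jul 12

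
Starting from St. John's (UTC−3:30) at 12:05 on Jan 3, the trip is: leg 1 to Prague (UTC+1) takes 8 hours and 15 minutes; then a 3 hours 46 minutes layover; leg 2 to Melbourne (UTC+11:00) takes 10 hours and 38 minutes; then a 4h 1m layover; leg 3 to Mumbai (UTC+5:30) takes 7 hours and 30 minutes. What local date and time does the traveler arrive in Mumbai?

Convert departure to UTC: 12:05 + 3:30 = 15:35 UTC on Jan 3.
Add 8 hours and 15 minutes leg 1 → 23:50 UTC.
Add 3 hours and 46 minutes layover in Prague → 03:36 UTC (Jan 4).
Add 10 hours 38 minutes leg 2 → 14:14 UTC.
Add 4 hours 1 minute layover in Melbourne → 18:15 UTC.
Add 7 hours and 30 minutes leg 3 → 01:45 UTC (Jan 5).
Mumbai is UTC+5:30, so local arrival = 01:45 + 5:30 = 07:15 on Jan 5.

07:15 on January 5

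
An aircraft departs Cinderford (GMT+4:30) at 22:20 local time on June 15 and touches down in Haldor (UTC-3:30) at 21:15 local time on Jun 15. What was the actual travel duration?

6 hours 55 minutes

Departure in UTC: 22:20 − 4:30 = 17:50 on Jun 15.
Arrival in UTC: 21:15 + 3:30 = 00:45 on Jun 16.
Elapsed = 00:45 − 17:50 (+1 day) = 6 hours 55 minutes.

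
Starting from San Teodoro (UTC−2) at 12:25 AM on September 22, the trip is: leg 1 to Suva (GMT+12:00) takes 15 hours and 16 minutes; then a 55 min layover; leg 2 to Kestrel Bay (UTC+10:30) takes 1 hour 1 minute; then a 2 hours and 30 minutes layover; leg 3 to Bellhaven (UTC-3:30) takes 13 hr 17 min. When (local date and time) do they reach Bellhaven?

7:54 AM on September 23

Convert departure to UTC: 12:25 AM + 2:00 = 2:25 AM UTC on Sep 22.
Add 15 hours and 16 minutes leg 1 → 5:41 PM UTC.
Add 55 minutes layover in Suva → 6:36 PM UTC.
Add 1 hour and 1 minute leg 2 → 7:37 PM UTC.
Add 2 hours 30 minutes layover in Kestrel Bay → 10:07 PM UTC.
Add 13 hours and 17 minutes leg 3 → 11:24 AM UTC (Sep 23).
Bellhaven is UTC−3:30, so local arrival = 11:24 AM − 3:30 = 7:54 AM on Sep 23.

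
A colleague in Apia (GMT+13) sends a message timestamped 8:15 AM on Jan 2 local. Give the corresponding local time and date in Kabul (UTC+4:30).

In UTC: 8:15 AM − 13:00 = 7:15 PM on Jan 1.
Kabul is UTC+4:30: 7:15 PM + 4:30 = 11:45 PM on Jan 1.

11:45 PM on Jan 1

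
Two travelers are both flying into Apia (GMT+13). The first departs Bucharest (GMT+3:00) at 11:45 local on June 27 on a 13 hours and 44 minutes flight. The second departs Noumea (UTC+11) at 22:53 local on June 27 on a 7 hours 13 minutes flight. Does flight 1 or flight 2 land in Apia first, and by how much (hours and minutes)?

Flight 1 in UTC: 11:45 − 3:00 = 08:45 on Jun 27.
+13 hours 44 minutes → arrive 22:29 UTC on Jun 27.
Flight 2 in UTC: 22:53 − 11:00 = 11:53 on Jun 27.
+7 hours and 13 minutes → arrive 19:06 UTC on Jun 27.
Flight 2 lands earlier by 3 hours 23 minutes.

the second, by 3 hours 23 minutes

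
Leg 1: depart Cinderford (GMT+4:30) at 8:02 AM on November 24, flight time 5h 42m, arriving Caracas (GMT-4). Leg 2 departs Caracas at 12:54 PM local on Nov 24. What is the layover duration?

7 hours 40 minutes

Convert departure to UTC: 8:02 AM − 4:30 = 3:32 AM UTC on Nov 24.
Add 5 hours 42 minutes flight time → 9:14 AM UTC.
Caracas is UTC−4:00, so local arrival = 9:14 AM − 4:00 = 5:14 AM on Nov 24.
Layover = 12:54 PM − 5:14 AM = 7 hours 40 minutes.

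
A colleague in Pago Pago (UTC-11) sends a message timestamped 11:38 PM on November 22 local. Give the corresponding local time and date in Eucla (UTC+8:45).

7:23 PM on November 23

Eucla is 19:45 ahead of Pago Pago.
Shift by the zone difference: 11:38 PM + 19:45 = 7:23 PM on Nov 23 in Eucla.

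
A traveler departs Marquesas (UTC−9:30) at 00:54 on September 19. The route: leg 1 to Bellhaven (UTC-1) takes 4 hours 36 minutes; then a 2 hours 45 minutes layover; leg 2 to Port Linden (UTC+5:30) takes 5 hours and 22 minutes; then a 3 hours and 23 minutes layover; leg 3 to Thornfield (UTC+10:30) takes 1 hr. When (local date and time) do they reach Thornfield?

Convert departure to UTC: 00:54 + 9:30 = 10:24 UTC on Sep 19.
Add 4 hours 36 minutes leg 1 → 15:00 UTC.
Add 2 hours and 45 minutes layover in Bellhaven → 17:45 UTC.
Add 5 hours 22 minutes leg 2 → 23:07 UTC.
Add 3 hours and 23 minutes layover in Port Linden → 02:30 UTC (Sep 20).
Add 1 hour leg 3 → 03:30 UTC.
Thornfield is UTC+10:30, so local arrival = 03:30 + 10:30 = 14:00 on Sep 20.

14:00 on September 20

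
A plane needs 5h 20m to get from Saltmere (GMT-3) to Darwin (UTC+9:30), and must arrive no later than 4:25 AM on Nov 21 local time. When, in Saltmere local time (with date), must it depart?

Target arrival in UTC: 4:25 AM − 9:30 = 6:55 PM on Nov 20.
Subtract 5 hours and 20 minutes → departure 1:35 PM UTC on Nov 20.
Saltmere is UTC−3:00: 1:35 PM − 3:00 = 10:35 AM on Nov 20.

10:35 AM on November 20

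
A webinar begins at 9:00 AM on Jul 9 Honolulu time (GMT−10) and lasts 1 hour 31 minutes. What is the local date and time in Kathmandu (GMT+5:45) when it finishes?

Convert start to UTC: 9:00 AM + 10:00 = 7:00 PM UTC on Jul 9.
Add 1 hour 31 minutes duration → 8:31 PM UTC.
Kathmandu is UTC+5:45, so local end time = 8:31 PM + 5:45 = 2:16 AM on Jul 10.

2:16 AM on July 10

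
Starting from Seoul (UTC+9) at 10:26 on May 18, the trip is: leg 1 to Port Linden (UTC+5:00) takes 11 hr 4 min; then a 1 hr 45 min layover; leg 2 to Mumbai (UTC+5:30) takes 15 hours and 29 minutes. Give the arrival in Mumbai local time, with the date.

11:14 on May 19

Convert departure to UTC: 10:26 − 9:00 = 01:26 UTC on May 18.
Add 11 hours 4 minutes leg 1 → 12:30 UTC.
Add 1 hour 45 minutes layover in Port Linden → 14:15 UTC.
Add 15 hours and 29 minutes leg 2 → 05:44 UTC (May 19).
Mumbai is UTC+5:30, so local arrival = 05:44 + 5:30 = 11:14 on May 19.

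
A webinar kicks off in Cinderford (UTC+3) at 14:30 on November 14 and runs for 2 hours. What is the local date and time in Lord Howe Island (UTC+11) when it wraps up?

00:30 on Nov 15

Convert start to UTC: 14:30 − 3:00 = 11:30 UTC on Nov 14.
Add 2 hours duration → 13:30 UTC.
Lord Howe Island is UTC+11:00, so local end time = 13:30 + 11:00 = 00:30 on Nov 15.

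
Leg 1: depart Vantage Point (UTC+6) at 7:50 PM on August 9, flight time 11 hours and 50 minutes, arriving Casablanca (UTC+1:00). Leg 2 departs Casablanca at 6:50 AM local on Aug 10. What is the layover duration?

Convert departure to UTC: 7:50 PM − 6:00 = 1:50 PM UTC on Aug 9.
Add 11 hours and 50 minutes flight time → 1:40 AM UTC (Aug 10).
Casablanca is UTC+1:00, so local arrival = 1:40 AM + 1:00 = 2:40 AM on Aug 10.
Layover = 6:50 AM − 2:40 AM = 4 hours 10 minutes.

4 hours 10 minutes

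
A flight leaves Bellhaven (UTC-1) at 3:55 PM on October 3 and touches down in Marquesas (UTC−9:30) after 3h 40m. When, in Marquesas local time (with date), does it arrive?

11:05 AM on October 3

Convert departure to UTC: 3:55 PM + 1:00 = 4:55 PM UTC on Oct 3.
Add 3 hours and 40 minutes travel time → 8:35 PM UTC.
Marquesas is UTC−9:30, so local arrival = 8:35 PM − 9:30 = 11:05 AM on Oct 3.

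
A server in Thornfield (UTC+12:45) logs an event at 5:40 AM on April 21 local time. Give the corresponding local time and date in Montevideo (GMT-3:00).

Montevideo is 15:45 behind Thornfield.
Shift by the zone difference: 5:40 AM − 15:45 = 1:55 PM on Apr 20 in Montevideo.

1:55 PM on April 20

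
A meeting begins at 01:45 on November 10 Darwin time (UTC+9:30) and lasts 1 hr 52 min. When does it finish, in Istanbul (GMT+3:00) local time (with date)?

21:07 on Nov 9

Convert start to UTC: 01:45 − 9:30 = 16:15 UTC on Nov 9.
Add 1 hour and 52 minutes duration → 18:07 UTC.
Istanbul is UTC+3:00, so local end time = 18:07 + 3:00 = 21:07 on Nov 9.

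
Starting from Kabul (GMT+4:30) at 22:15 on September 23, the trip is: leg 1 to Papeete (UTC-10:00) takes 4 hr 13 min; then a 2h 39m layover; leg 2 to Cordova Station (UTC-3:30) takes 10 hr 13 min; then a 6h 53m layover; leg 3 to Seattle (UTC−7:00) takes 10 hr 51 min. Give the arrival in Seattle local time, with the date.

21:34 on September 24

Convert departure to UTC: 22:15 − 4:30 = 17:45 UTC on Sep 23.
Add 4 hours and 13 minutes leg 1 → 21:58 UTC.
Add 2 hours 39 minutes layover in Papeete → 00:37 UTC (Sep 24).
Add 10 hours and 13 minutes leg 2 → 10:50 UTC.
Add 6 hours 53 minutes layover in Cordova Station → 17:43 UTC.
Add 10 hours and 51 minutes leg 3 → 04:34 UTC (Sep 25).
Seattle is UTC−7:00, so local arrival = 04:34 − 7:00 = 21:34 on Sep 24.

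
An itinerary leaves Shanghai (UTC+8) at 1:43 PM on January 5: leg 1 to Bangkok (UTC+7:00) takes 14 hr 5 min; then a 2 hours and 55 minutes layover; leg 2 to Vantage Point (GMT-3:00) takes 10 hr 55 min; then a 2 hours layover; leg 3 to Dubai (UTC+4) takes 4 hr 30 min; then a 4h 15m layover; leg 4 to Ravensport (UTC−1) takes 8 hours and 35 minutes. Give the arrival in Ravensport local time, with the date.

3:58 AM on January 7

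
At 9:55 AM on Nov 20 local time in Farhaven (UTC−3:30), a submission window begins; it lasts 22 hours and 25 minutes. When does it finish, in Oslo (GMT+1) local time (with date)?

12:50 PM on November 21

Convert start to UTC: 9:55 AM + 3:30 = 1:25 PM UTC on Nov 20.
Add 22 hours 25 minutes duration → 11:50 AM UTC (Nov 21).
Oslo is UTC+1:00, so local end time = 11:50 AM + 1:00 = 12:50 PM on Nov 21.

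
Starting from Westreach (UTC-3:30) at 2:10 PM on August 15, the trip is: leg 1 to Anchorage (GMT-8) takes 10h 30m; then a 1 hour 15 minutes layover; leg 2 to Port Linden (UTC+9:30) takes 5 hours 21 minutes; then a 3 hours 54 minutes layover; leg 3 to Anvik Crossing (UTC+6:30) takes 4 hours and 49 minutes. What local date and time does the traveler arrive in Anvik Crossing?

Convert departure to UTC: 2:10 PM + 3:30 = 5:40 PM UTC on Aug 15.
Add 10 hours and 30 minutes leg 1 → 4:10 AM UTC (Aug 16).
Add 1 hour and 15 minutes layover in Anchorage → 5:25 AM UTC.
Add 5 hours 21 minutes leg 2 → 10:46 AM UTC.
Add 3 hours 54 minutes layover in Port Linden → 2:40 PM UTC.
Add 4 hours 49 minutes leg 3 → 7:29 PM UTC.
Anvik Crossing is UTC+6:30, so local arrival = 7:29 PM + 6:30 = 1:59 AM on Aug 17.

1:59 AM on Aug 17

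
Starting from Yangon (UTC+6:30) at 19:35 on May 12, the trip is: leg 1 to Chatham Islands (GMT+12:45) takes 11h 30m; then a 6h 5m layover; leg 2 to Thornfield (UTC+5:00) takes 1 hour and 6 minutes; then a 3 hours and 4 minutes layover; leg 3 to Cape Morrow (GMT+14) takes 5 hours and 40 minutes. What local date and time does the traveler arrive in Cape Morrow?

Convert departure to UTC: 19:35 − 6:30 = 13:05 UTC on May 12.
Add 11 hours and 30 minutes leg 1 → 00:35 UTC (May 13).
Add 6 hours 5 minutes layover in Chatham Islands → 06:40 UTC.
Add 1 hour and 6 minutes leg 2 → 07:46 UTC.
Add 3 hours and 4 minutes layover in Thornfield → 10:50 UTC.
Add 5 hours 40 minutes leg 3 → 16:30 UTC.
Cape Morrow is UTC+14:00, so local arrival = 16:30 + 14:00 = 06:30 on May 14.

06:30 on May 14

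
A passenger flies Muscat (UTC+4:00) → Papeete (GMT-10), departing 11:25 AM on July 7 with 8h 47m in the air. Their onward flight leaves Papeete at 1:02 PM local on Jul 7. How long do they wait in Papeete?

Convert departure to UTC: 11:25 AM − 4:00 = 7:25 AM UTC on Jul 7.
Add 8 hours and 47 minutes flight time → 4:12 PM UTC.
Papeete is UTC−10:00, so local arrival = 4:12 PM − 10:00 = 6:12 AM on Jul 7.
Layover = 1:02 PM − 6:12 AM = 6 hours 50 minutes.

6 hours 50 minutes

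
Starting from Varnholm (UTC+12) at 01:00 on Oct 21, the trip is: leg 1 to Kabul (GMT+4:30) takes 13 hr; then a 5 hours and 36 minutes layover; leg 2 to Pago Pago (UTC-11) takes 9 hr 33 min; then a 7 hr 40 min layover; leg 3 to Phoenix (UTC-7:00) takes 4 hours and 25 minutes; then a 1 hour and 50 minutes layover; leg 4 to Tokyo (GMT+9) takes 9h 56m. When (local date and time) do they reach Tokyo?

Convert departure to UTC: 01:00 − 12:00 = 13:00 UTC on Oct 20.
Add 13 hours leg 1 → 02:00 UTC (Oct 21).
Add 5 hours and 36 minutes layover in Kabul → 07:36 UTC.
Add 9 hours 33 minutes leg 2 → 17:09 UTC.
Add 7 hours and 40 minutes layover in Pago Pago → 00:49 UTC (Oct 22).
Add 4 hours 25 minutes leg 3 → 05:14 UTC.
Add 1 hour 50 minutes layover in Phoenix → 07:04 UTC.
Add 9 hours 56 minutes leg 4 → 17:00 UTC.
Tokyo is UTC+9:00, so local arrival = 17:00 + 9:00 = 02:00 on Oct 23.

02:00 on October 23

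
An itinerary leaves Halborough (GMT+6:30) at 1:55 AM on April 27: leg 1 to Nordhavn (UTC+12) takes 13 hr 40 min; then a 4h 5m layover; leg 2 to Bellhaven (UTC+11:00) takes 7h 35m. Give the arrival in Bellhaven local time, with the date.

7:45 AM on April 28

Convert departure to UTC: 1:55 AM − 6:30 = 7:25 PM UTC on Apr 26.
Add 13 hours 40 minutes leg 1 → 9:05 AM UTC (Apr 27).
Add 4 hours 5 minutes layover in Nordhavn → 1:10 PM UTC.
Add 7 hours 35 minutes leg 2 → 8:45 PM UTC.
Bellhaven is UTC+11:00, so local arrival = 8:45 PM + 11:00 = 7:45 AM on Apr 28.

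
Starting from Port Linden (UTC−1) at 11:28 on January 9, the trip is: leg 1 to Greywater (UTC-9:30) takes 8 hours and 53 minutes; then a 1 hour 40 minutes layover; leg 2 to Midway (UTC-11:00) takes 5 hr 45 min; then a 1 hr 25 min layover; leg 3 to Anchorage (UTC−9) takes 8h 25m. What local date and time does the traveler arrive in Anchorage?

05:36 on January 10

Convert departure to UTC: 11:28 + 1:00 = 12:28 UTC on Jan 9.
Add 8 hours 53 minutes leg 1 → 21:21 UTC.
Add 1 hour 40 minutes layover in Greywater → 23:01 UTC.
Add 5 hours and 45 minutes leg 2 → 04:46 UTC (Jan 10).
Add 1 hour and 25 minutes layover in Midway → 06:11 UTC.
Add 8 hours and 25 minutes leg 3 → 14:36 UTC.
Anchorage is UTC−9:00, so local arrival = 14:36 − 9:00 = 05:36 on Jan 10.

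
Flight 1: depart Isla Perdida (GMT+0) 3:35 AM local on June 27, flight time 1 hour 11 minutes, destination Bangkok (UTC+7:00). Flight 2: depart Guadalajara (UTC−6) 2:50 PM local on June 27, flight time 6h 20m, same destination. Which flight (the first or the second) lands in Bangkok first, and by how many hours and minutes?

the first, by 22 hours 24 minutes

Flight 1 departs at 3:35 AM UTC (Jun 27).
+1 hour and 11 minutes → arrive 4:46 AM UTC on Jun 27.
Flight 2 in UTC: 2:50 PM + 6:00 = 8:50 PM on Jun 27.
+6 hours 20 minutes → arrive 3:10 AM UTC on Jun 28.
Flight 1 lands earlier by 22 hours 24 minutes.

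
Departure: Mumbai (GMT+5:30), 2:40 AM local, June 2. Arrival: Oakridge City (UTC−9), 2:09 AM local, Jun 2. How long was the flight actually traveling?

13 hours 59 minutes

Departure in UTC: 2:40 AM − 5:30 = 9:10 PM on Jun 1.
Arrival in UTC: 2:09 AM + 9:00 = 11:09 AM on Jun 2.
Elapsed = 11:09 AM − 9:10 PM (+1 day) = 13 hours 59 minutes.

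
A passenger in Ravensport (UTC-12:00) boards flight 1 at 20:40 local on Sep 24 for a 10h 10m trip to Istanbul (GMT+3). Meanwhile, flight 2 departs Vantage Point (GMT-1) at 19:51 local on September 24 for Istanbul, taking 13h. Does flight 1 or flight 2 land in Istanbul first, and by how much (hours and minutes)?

Flight 1 in UTC: 20:40 + 12:00 = 08:40 on Sep 25.
+10 hours and 10 minutes → arrive 18:50 UTC on Sep 25.
Flight 2 in UTC: 19:51 + 1:00 = 20:51 on Sep 24.
+13 hours → arrive 09:51 UTC on Sep 25.
Flight 2 lands earlier by 8 hours 59 minutes.

the second, by 8 hours 59 minutes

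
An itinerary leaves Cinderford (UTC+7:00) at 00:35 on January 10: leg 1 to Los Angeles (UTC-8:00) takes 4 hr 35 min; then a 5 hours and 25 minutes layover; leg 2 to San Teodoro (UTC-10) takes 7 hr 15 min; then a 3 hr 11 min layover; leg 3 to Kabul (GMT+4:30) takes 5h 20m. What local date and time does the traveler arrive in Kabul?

23:51 on Jan 10

Convert departure to UTC: 00:35 − 7:00 = 17:35 UTC on Jan 9.
Add 4 hours and 35 minutes leg 1 → 22:10 UTC.
Add 5 hours 25 minutes layover in Los Angeles → 03:35 UTC (Jan 10).
Add 7 hours 15 minutes leg 2 → 10:50 UTC.
Add 3 hours 11 minutes layover in San Teodoro → 14:01 UTC.
Add 5 hours 20 minutes leg 3 → 19:21 UTC.
Kabul is UTC+4:30, so local arrival = 19:21 + 4:30 = 23:51 on Jan 10.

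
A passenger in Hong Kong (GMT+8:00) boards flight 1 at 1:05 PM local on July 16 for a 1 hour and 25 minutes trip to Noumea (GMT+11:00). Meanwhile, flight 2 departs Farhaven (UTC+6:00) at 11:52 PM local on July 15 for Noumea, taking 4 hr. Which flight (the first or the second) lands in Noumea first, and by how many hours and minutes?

Flight 1 in UTC: 1:05 PM − 8:00 = 5:05 AM on Jul 16.
+1 hour 25 minutes → arrive 6:30 AM UTC on Jul 16.
Flight 2 in UTC: 11:52 PM − 6:00 = 5:52 PM on Jul 15.
+4 hours → arrive 9:52 PM UTC on Jul 15.
Flight 2 lands earlier by 8 hours 38 minutes.

the second, by 8 hours 38 minutes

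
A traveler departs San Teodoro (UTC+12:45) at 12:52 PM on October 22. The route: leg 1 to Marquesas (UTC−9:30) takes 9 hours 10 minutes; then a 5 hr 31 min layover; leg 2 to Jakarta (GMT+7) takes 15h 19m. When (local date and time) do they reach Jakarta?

Convert departure to UTC: 12:52 PM − 12:45 = 12:07 AM UTC on Oct 22.
Add 9 hours 10 minutes leg 1 → 9:17 AM UTC.
Add 5 hours and 31 minutes layover in Marquesas → 2:48 PM UTC.
Add 15 hours and 19 minutes leg 2 → 6:07 AM UTC (Oct 23).
Jakarta is UTC+7:00, so local arrival = 6:07 AM + 7:00 = 1:07 PM on Oct 23.

1:07 PM on October 23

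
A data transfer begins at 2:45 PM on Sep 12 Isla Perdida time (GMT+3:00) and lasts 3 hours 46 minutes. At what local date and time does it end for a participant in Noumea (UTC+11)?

Noumea is 8:00 ahead of Isla Perdida.
After 3 hours 46 minutes it is 6:31 PM in Isla Perdida.
Shift by the zone difference: 6:31 PM + 8:00 = 2:31 AM on Sep 13 in Noumea.

2:31 AM on September 13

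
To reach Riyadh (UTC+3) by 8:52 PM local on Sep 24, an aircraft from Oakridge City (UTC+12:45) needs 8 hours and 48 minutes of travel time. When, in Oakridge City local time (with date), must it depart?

Target arrival in UTC: 8:52 PM − 3:00 = 5:52 PM on Sep 24.
Subtract 8 hours and 48 minutes → departure 9:04 AM UTC on Sep 24.
Oakridge City is UTC+12:45: 9:04 AM + 12:45 = 9:49 PM on Sep 24.

9:49 PM on September 24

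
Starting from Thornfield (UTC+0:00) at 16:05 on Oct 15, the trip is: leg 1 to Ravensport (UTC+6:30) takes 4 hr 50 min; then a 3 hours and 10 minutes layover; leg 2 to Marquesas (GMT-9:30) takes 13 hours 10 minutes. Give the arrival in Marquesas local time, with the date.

03:45 on Oct 16

Thornfield is at UTC+0, so departure is already 16:05 UTC on Oct 15.
Add 4 hours 50 minutes leg 1 → 20:55 UTC.
Add 3 hours and 10 minutes layover in Ravensport → 00:05 UTC (Oct 16).
Add 13 hours and 10 minutes leg 2 → 13:15 UTC.
Marquesas is UTC−9:30, so local arrival = 13:15 − 9:30 = 03:45 on Oct 16.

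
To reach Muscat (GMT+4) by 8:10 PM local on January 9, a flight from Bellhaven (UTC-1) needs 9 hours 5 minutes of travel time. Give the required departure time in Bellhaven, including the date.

6:05 AM on January 9

Target arrival in UTC: 8:10 PM − 4:00 = 4:10 PM on Jan 9.
Subtract 9 hours 5 minutes → departure 7:05 AM UTC on Jan 9.
Bellhaven is UTC−1:00: 7:05 AM − 1:00 = 6:05 AM on Jan 9.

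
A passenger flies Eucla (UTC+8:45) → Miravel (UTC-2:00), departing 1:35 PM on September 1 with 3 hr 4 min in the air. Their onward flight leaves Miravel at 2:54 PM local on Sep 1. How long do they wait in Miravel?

9 hours

Convert departure to UTC: 1:35 PM − 8:45 = 4:50 AM UTC on Sep 1.
Add 3 hours and 4 minutes flight time → 7:54 AM UTC.
Miravel is UTC−2:00, so local arrival = 7:54 AM − 2:00 = 5:54 AM on Sep 1.
Layover = 2:54 PM − 5:54 AM = 9 hours.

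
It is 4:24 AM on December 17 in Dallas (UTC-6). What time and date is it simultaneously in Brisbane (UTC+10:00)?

In UTC: 4:24 AM + 6:00 = 10:24 AM on Dec 17.
Brisbane is UTC+10:00: 10:24 AM + 10:00 = 8:24 PM on Dec 17.

8:24 PM on Dec 17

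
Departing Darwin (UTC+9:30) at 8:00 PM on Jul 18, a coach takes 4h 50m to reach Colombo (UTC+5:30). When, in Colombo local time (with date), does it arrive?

Convert departure to UTC: 8:00 PM − 9:30 = 10:30 AM UTC on Jul 18.
Add 4 hours and 50 minutes travel time → 3:20 PM UTC.
Colombo is UTC+5:30, so local arrival = 3:20 PM + 5:30 = 8:50 PM on Jul 18.

8:50 PM on July 18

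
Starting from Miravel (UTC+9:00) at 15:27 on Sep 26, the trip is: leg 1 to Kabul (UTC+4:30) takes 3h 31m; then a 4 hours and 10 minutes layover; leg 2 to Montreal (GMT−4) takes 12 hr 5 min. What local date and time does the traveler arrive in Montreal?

22:13 on September 26

Convert departure to UTC: 15:27 − 9:00 = 06:27 UTC on Sep 26.
Add 3 hours 31 minutes leg 1 → 09:58 UTC.
Add 4 hours and 10 minutes layover in Kabul → 14:08 UTC.
Add 12 hours 5 minutes leg 2 → 02:13 UTC (Sep 27).
Montreal is UTC−4:00, so local arrival = 02:13 − 4:00 = 22:13 on Sep 26.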